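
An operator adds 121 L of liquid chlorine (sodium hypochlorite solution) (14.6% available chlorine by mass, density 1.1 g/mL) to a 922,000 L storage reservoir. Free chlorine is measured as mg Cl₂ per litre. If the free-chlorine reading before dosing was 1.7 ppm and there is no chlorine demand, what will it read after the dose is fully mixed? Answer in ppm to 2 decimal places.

22.78 ppm

Mass of solution: 121 L × 1000 mL/L × 1.1 g/mL = 133,100 g.
Available chlorine delivered: 133,100 g × 0.146 = 19,430 g as Cl₂.
Concentration rise: 19,430 g / 922,000 L = 21.08 mg/L = 21.08 ppm.
Final FC: 1.7 + 21.08 = 22.78 ppm.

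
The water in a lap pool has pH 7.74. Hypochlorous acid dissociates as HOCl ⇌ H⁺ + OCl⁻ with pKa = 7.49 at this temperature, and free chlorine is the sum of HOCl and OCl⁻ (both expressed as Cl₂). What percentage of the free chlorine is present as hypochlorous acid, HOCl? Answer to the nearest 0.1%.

36.0%

[OCl⁻]/[HOCl] = 10^(pH − pKa) = 10^(7.74 − 7.49) = 10^0.25 = 1.778.
Fraction as HOCl = 1 / (1 + 1.778) = 0.3599.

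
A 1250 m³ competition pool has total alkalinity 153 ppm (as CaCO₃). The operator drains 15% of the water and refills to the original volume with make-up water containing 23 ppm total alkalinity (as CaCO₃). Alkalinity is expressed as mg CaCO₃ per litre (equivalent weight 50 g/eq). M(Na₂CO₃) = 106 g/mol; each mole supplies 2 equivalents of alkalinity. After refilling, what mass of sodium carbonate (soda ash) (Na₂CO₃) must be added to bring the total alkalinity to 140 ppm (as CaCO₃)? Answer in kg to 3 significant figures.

Volume: 1250 m³ = 1,250,000 L.
After draining 15% and refilling: 153 × 0.85 + 23 × 0.15 = 133.5 ppm.
Deficit to target: 140 − 133.5 = 6.5 mg/L.
As CaCO₃: 6.5 mg/L × 1,250,000 L = 8125 g; ÷ 50 g/eq ÷ 2 = 81.25 mol Na₂CO₃.
Mass: 81.25 × 106 = 8613 g.

8.61 kg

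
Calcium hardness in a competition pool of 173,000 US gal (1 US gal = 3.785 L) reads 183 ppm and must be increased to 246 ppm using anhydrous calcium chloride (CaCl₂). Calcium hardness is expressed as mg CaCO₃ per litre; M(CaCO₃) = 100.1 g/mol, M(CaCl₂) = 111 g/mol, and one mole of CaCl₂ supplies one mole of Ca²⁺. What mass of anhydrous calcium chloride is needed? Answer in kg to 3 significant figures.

45.7 kg

Volume: 173,000 US gal × 3.785 L/gal = 654,805 L.
Hardness to add: (246 − 183) = 63 mg/L as CaCO₃ × 654,805 L = 41,250 g as CaCO₃.
Moles of Ca²⁺ (1 mol Ca²⁺ ≡ 1 mol CaCO₃): 41,250 / 100.1 g/mol = 412.1 mol.
Mass of CaCl₂: 412.1 × 111 = 45,740 g.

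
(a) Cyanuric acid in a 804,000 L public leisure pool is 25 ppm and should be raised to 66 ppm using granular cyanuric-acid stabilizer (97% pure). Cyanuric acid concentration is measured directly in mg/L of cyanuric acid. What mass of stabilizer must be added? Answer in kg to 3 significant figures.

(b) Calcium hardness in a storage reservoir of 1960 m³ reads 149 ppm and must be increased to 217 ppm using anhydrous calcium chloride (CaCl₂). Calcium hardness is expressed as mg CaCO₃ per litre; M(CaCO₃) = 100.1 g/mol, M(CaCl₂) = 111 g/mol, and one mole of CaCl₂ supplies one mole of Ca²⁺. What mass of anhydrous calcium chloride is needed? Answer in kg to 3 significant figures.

(a) 34.0 kg; (b) 148 kg

(a) CYA to add: (66 − 25) = 41 mg/L × 804,000 L = 32,960 g cyanuric acid.
(a) At 97% purity: 32,960 / 0.97 = 33,980 g product.

(b) Volume: 1960 m³ = 1,960,000 L.
(b) Hardness to add: (217 − 149) = 68 mg/L as CaCO₃ × 1,960,000 L = 133,300 g as CaCO₃.
(b) Moles of Ca²⁺ (1 mol Ca²⁺ ≡ 1 mol CaCO₃): 133,300 / 100.1 g/mol = 1331 mol.
(b) Mass of CaCl₂: 1331 × 111 = 147,800 g.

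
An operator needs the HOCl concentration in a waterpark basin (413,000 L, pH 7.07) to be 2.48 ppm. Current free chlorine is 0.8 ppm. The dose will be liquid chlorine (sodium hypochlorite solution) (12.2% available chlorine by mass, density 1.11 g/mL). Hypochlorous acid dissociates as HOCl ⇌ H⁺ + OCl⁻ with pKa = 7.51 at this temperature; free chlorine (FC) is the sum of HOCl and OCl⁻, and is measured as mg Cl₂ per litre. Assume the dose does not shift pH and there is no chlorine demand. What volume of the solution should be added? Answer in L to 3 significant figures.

7.87 L

[OCl⁻]/[HOCl] = 10^(pH − pKa) = 10^(7.07 − 7.51) = 0.3631; fraction as HOCl = 1/(1 + 0.3631) = 0.7336.
Free chlorine required for 2.48 ppm HOCl: 2.48 / 0.7336 = 3.38 ppm.
FC to add: 3.38 − 0.8 = 2.58 mg/L as Cl₂.
Cl₂ equivalent: 2.58 mg/L × 413,000 L = 1066 g.
Product at 12.2% available Cl: 1066 / 0.122 = 8735 g.
Volume: 8735 g ÷ 1.11 g/mL = 7870 mL.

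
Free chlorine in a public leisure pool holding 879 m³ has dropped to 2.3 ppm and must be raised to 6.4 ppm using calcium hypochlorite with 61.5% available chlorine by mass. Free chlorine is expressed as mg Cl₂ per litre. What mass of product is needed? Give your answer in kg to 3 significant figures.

Volume: 879 m³ = 879,000 L.
Chlorine deficit: 6.4 − 2.3 = 4.1 ppm = 4.1 mg/L as Cl₂.
Cl₂ equivalent needed: 4.1 mg/L × 879,000 L = 3,604,000 mg = 3604 g.
Product at 61.5% available chlorine: 3604 / 0.615 = 5860 g.

5.86 kg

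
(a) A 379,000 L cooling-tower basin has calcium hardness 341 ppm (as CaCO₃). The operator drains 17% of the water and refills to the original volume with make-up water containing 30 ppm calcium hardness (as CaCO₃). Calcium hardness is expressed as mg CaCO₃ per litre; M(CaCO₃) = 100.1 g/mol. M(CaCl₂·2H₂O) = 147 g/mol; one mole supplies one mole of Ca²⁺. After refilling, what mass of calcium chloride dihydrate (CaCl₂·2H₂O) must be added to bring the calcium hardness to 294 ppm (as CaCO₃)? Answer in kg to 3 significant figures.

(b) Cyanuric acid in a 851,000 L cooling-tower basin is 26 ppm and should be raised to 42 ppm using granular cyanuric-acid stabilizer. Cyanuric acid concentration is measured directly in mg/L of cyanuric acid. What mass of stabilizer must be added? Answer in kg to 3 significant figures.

(a) After draining 17% and refilling: 341 × 0.83 + 30 × 0.17 = 288.13 ppm.
(a) Deficit to target: 294 − 288.13 = 5.87 mg/L.
(a) As CaCO₃: 5.87 mg/L × 379,000 L = 2225 g; ÷ 100.1 = 22.23 mol Ca²⁺.
(a) Mass: 22.23 × 147 = 3267 g.

(b) CYA to add: (42 − 26) = 16 mg/L × 851,000 L = 13,620 g cyanuric acid.

(a) 3.27 kg; (b) 13.6 kg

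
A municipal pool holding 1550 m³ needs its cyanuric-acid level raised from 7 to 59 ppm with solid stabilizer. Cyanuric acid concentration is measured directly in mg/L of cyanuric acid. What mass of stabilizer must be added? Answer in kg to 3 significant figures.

Volume: 1550 m³ = 1,550,000 L.
CYA to add: (59 − 7) = 52 mg/L × 1,550,000 L = 80,600 g cyanuric acid.

80.6 kg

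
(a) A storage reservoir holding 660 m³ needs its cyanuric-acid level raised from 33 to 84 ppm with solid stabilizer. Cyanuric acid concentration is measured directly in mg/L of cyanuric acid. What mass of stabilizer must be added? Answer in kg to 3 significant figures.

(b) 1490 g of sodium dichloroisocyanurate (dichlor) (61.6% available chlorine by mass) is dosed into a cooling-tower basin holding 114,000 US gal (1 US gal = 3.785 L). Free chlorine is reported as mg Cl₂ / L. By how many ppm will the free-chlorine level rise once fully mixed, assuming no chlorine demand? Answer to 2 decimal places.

(a) 33.7 kg; (b) 2.13 ppm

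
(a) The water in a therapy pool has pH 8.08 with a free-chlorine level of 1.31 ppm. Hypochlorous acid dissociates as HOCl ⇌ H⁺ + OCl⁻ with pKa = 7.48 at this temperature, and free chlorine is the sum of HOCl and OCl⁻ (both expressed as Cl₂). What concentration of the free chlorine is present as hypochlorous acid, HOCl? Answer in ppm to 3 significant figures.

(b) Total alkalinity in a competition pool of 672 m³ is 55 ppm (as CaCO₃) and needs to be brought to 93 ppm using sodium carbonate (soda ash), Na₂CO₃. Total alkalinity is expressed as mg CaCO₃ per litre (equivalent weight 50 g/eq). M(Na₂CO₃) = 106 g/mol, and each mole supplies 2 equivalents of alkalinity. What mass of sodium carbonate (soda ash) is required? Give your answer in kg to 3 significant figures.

(a) [OCl⁻]/[HOCl] = 10^(pH − pKa) = 10^(8.08 − 7.48) = 10^0.60 = 3.981.
(a) Fraction as HOCl = 1 / (1 + 3.981) = 0.2008.
(a) HOCl = 0.2008 × 1.31 ppm = 0.263 ppm.

(b) Volume: 672 m³ = 672,000 L.
(b) Alkalinity to add: (93 − 55) = 38 mg/L as CaCO₃ × 672,000 L = 25,540 g as CaCO₃.
(b) Equivalents: 25,540 g ÷ 50 g/eq = 510.7 eq.
(b) Each mole of Na₂CO₃ supplies 2 eq, so 510.7 / 2 = 255.4 mol.
(b) Mass: 255.4 mol × 106 g/mol = 27,070 g.

(a) 0.263 ppm; (b) 27.1 kg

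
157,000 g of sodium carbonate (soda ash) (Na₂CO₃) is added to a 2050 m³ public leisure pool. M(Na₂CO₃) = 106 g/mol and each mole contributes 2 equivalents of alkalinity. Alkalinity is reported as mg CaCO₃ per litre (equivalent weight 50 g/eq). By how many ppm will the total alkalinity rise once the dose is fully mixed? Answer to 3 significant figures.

Volume: 2050 m³ = 2,050,000 L.
Moles of Na₂CO₃: 157,000 g ÷ 106 g/mol = 1481 mol → 2962 eq of alkalinity.
As CaCO₃: 2962 eq × 50 g/eq = 148,100 g.
Rise: 148,100 g / 2,050,000 L × 1000 = 72.25 mg/L.

72.3 ppm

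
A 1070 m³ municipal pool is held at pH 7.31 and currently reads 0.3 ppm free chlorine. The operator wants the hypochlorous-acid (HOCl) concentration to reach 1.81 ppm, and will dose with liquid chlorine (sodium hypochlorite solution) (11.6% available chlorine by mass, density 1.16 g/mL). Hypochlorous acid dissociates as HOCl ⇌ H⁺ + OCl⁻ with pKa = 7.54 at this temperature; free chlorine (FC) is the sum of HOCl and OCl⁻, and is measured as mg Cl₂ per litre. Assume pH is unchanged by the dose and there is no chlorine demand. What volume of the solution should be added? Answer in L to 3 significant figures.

20.5 L

Volume: 1070 m³ = 1,070,000 L.
[OCl⁻]/[HOCl] = 10^(pH − pKa) = 10^(7.31 − 7.54) = 0.5888; fraction as HOCl = 1/(1 + 0.5888) = 0.6294.
Free chlorine required for 1.81 ppm HOCl: 1.81 / 0.6294 = 2.876 ppm.
FC to add: 2.876 − 0.3 = 2.576 mg/L as Cl₂.
Cl₂ equivalent: 2.576 mg/L × 1,070,000 L = 2756 g.
Product at 11.6% available Cl: 2756 / 0.116 = 23,760 g.
Volume: 23,760 g ÷ 1.16 g/mL = 20,480 mL.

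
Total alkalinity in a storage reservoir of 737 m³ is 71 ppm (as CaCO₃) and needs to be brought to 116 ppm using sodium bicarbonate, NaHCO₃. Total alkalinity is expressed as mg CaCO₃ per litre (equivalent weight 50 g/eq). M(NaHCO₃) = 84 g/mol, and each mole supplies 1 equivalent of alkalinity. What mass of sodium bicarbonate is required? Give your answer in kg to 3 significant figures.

55.7 kg

Volume: 737 m³ = 737,000 L.
Alkalinity to add: (116 − 71) = 45 mg/L as CaCO₃ × 737,000 L = 33,160 g as CaCO₃.
Equivalents: 33,160 g ÷ 50 g/eq = 663.3 eq.
NaHCO₃ supplies 1 eq per mole → 663.3 mol.
Mass: 663.3 mol × 84 g/mol = 55,720 g.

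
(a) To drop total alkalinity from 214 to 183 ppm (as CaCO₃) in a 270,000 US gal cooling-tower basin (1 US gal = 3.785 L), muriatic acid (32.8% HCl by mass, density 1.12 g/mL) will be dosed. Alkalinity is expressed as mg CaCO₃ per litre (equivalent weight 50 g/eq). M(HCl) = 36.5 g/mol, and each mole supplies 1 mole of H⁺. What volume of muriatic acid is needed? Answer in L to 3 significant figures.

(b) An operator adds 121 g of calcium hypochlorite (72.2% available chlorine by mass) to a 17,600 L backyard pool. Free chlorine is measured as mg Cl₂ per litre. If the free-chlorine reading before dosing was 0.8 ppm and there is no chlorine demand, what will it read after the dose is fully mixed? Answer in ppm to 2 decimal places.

(a) 63.0 L; (b) 5.76 ppm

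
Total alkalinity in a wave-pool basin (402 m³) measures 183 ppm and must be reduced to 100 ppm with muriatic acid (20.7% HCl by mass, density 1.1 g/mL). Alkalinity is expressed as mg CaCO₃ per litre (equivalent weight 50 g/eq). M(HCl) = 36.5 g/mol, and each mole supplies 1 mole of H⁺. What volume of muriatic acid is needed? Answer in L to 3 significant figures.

Volume: 402 m³ = 402,000 L.
Alkalinity to neutralize: (183 − 100) = 83 mg/L as CaCO₃ × 402,000 L = 33,370 g as CaCO₃.
Equivalents of H⁺ required: 33,370 ÷ 50 g/eq = 667.3 eq = 667.3 mol HCl.
Mass of HCl: 667.3 × 36.5 = 24,360 g.
Mass of 20.7% solution: 24,360 / 0.207 = 117,700 g.
Volume: 117,700 g ÷ 1.1 g/mL = 107,000 mL.

107 L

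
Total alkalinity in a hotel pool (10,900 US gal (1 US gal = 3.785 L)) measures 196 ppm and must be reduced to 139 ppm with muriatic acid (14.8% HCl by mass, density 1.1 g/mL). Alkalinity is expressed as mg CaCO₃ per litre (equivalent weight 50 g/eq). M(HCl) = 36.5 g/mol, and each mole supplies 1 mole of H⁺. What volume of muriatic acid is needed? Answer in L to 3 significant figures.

10.5 L

Volume: 10,900 US gal × 3.785 L/gal = 41,256 L.
Alkalinity to neutralize: (196 − 139) = 57 mg/L as CaCO₃ × 41,256 L = 2352 g as CaCO₃.
Equivalents of H⁺ required: 2352 ÷ 50 g/eq = 47.03 eq = 47.03 mol HCl.
Mass of HCl: 47.03 × 36.5 = 1717 g.
Mass of 14.8% solution: 1717 / 0.148 = 11,600 g.
Volume: 11,600 g ÷ 1.1 g/mL = 10,540 mL.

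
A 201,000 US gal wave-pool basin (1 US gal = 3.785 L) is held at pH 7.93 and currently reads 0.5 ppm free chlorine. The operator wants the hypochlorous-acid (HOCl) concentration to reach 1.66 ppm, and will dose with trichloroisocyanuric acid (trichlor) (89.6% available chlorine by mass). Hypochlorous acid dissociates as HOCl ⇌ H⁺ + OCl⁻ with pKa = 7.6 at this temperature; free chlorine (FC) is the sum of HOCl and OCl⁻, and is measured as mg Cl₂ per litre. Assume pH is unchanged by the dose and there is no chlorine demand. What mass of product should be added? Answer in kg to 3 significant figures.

4.00 kg

Volume: 201,000 US gal × 3.785 L/gal = 760,785 L.
[OCl⁻]/[HOCl] = 10^(pH − pKa) = 10^(7.93 − 7.6) = 2.138; fraction as HOCl = 1/(1 + 2.138) = 0.3187.
Free chlorine required for 1.66 ppm HOCl: 1.66 / 0.3187 = 5.209 ppm.
FC to add: 5.209 − 0.5 = 4.709 mg/L as Cl₂.
Cl₂ equivalent: 4.709 mg/L × 760,785 L = 3583 g.
Product at 89.6% available Cl: 3583 / 0.896 = 3998 g.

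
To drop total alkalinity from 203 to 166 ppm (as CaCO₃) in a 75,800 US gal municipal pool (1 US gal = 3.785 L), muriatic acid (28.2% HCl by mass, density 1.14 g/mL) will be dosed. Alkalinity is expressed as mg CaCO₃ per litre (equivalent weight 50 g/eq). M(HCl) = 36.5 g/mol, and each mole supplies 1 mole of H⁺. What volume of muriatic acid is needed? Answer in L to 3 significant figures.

Volume: 75,800 US gal × 3.785 L/gal = 286,903 L.
Alkalinity to neutralize: (203 − 166) = 37 mg/L as CaCO₃ × 286,903 L = 10,620 g as CaCO₃.
Equivalents of H⁺ required: 10,620 ÷ 50 g/eq = 212.3 eq = 212.3 mol HCl.
Mass of HCl: 212.3 × 36.5 = 7749 g.
Mass of 28.2% solution: 7749 / 0.282 = 27,480 g.
Volume: 27,480 g ÷ 1.14 g/mL = 24,100 mL.

24.1 L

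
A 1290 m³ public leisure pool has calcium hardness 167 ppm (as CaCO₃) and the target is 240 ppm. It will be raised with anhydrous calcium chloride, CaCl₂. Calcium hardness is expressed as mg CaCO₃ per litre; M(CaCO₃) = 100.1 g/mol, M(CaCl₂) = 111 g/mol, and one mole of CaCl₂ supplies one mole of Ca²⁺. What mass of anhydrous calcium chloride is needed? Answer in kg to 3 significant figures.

Volume: 1290 m³ = 1,290,000 L.
Hardness to add: (240 − 167) = 73 mg/L as CaCO₃ × 1,290,000 L = 94,170 g as CaCO₃.
Moles of Ca²⁺ (1 mol Ca²⁺ ≡ 1 mol CaCO₃): 94,170 / 100.1 g/mol = 940.8 mol.
Mass of CaCl₂: 940.8 × 111 = 104,400 g.

104 kg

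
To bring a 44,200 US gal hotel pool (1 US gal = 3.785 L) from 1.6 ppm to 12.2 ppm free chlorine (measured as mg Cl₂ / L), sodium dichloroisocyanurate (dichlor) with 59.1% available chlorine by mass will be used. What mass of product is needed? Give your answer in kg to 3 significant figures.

3.00 kg

Volume: 44,200 US gal × 3.785 L/gal = 167,297 L.
Chlorine deficit: 12.2 − 1.6 = 10.6 ppm = 10.6 mg/L as Cl₂.
Cl₂ equivalent needed: 10.6 mg/L × 167,297 L = 1,773,000 mg = 1773 g.
Product at 59.1% available chlorine: 1773 / 0.591 = 3001 g.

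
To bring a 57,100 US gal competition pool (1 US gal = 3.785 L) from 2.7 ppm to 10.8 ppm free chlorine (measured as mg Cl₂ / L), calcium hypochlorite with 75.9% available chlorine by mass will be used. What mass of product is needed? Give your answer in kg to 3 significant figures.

2.31 kg

Volume: 57,100 US gal × 3.785 L/gal = 216,124 L.
Chlorine deficit: 10.8 − 2.7 = 8.1 ppm = 8.1 mg/L as Cl₂.
Cl₂ equivalent needed: 8.1 mg/L × 216,124 L = 1,751,000 mg = 1751 g.
Product at 75.9% available chlorine: 1751 / 0.759 = 2306 g.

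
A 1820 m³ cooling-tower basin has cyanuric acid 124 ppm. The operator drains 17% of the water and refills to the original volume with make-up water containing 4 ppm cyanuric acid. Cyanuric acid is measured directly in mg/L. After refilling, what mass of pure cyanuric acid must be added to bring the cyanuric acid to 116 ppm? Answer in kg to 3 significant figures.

Volume: 1820 m³ = 1,820,000 L.
After draining 17% and refilling: 124 × 0.83 + 4 × 0.17 = 103.6 ppm.
Deficit to target: 116 − 103.6 = 12.4 mg/L.
Mass: 12.4 mg/L × 1,820,000 L = 22,570 g cyanuric acid.

22.6 kg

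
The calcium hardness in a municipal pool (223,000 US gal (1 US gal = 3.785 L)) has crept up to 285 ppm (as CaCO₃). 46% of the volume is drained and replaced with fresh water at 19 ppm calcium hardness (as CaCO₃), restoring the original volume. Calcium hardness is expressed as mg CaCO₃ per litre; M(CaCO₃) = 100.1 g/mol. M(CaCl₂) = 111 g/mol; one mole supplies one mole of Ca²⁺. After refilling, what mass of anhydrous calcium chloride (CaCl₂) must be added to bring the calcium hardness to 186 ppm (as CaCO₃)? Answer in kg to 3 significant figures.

Volume: 223,000 US gal × 3.785 L/gal = 844,055 L.
After draining 46% and refilling: 285 × 0.54 + 19 × 0.46 = 162.64 ppm.
Deficit to target: 186 − 162.64 = 23.36 mg/L.
As CaCO₃: 23.36 mg/L × 844,055 L = 19,720 g; ÷ 100.1 = 197 mol Ca²⁺.
Mass: 197 × 111 = 21,860 g.

21.9 kg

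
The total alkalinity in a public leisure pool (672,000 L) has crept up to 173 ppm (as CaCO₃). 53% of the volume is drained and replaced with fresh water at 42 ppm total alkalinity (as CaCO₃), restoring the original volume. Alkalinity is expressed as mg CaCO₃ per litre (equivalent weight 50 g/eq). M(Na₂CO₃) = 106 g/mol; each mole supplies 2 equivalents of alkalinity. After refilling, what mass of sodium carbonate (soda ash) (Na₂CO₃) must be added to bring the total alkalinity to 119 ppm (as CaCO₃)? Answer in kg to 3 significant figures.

11.0 kg

After draining 53% and refilling: 173 × 0.47 + 42 × 0.53 = 103.57 ppm.
Deficit to target: 119 − 103.57 = 15.43 mg/L.
As CaCO₃: 15.43 mg/L × 672,000 L = 10,370 g; ÷ 50 g/eq ÷ 2 = 103.7 mol Na₂CO₃.
Mass: 103.7 × 106 = 10,990 g.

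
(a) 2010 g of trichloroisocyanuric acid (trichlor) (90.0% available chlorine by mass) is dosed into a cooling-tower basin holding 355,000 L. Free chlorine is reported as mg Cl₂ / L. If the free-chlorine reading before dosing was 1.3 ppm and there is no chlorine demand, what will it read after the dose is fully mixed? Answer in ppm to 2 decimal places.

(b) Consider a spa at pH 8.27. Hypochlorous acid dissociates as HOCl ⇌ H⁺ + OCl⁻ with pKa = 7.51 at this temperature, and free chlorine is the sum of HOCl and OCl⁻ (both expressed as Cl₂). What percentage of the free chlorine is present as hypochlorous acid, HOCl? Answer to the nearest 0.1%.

(a) 6.40 ppm; (b) 14.8%

(a) Available chlorine delivered: 2010 g × 0.9 = 1809 g as Cl₂.
(a) Concentration rise: 1809 g / 355,000 L = 5.096 mg/L = 5.10 ppm.
(a) Final FC: 1.3 + 5.10 = 6.40 ppm.

(b) [OCl⁻]/[HOCl] = 10^(pH − pKa) = 10^(8.27 − 7.51) = 10^0.76 = 5.754.
(b) Fraction as HOCl = 1 / (1 + 5.754) = 0.1481.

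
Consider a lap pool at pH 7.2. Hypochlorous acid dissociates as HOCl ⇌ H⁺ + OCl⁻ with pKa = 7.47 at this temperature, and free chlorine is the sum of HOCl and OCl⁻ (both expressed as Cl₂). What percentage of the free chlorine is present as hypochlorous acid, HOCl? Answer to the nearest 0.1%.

[OCl⁻]/[HOCl] = 10^(pH − pKa) = 10^(7.2 − 7.47) = 10^-0.27 = 0.537.
Fraction as HOCl = 1 / (1 + 0.537) = 0.6506.

65.1%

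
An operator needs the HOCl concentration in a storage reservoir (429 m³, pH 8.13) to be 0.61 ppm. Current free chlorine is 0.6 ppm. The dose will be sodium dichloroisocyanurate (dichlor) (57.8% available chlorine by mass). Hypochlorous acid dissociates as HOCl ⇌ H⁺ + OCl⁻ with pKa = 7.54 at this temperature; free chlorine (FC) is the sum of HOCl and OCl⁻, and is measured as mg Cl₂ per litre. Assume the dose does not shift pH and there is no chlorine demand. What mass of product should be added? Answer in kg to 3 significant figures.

Volume: 429 m³ = 429,000 L.
[OCl⁻]/[HOCl] = 10^(pH − pKa) = 10^(8.13 − 7.54) = 3.89; fraction as HOCl = 1/(1 + 3.89) = 0.2045.
Free chlorine required for 0.61 ppm HOCl: 0.61 / 0.2045 = 2.983 ppm.
FC to add: 2.983 − 0.6 = 2.383 mg/L as Cl₂.
Cl₂ equivalent: 2.383 mg/L × 429,000 L = 1022 g.
Product at 57.8% available Cl: 1022 / 0.578 = 1769 g.

1.77 kg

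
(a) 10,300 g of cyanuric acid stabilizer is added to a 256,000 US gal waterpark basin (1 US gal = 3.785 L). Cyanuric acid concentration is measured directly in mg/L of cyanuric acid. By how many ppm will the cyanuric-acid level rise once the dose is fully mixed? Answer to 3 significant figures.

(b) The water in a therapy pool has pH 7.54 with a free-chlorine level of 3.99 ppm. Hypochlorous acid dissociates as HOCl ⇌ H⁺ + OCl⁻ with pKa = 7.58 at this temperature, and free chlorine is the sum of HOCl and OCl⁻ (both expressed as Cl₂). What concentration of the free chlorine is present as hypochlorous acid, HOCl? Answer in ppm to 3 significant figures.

(a) Volume: 256,000 US gal × 3.785 L/gal = 968,960 L.
(a) Rise: 10,300 g / 968,960 L × 1000 = 10.63 mg/L.

(b) [OCl⁻]/[HOCl] = 10^(pH − pKa) = 10^(7.54 − 7.58) = 10^-0.04 = 0.912.
(b) Fraction as HOCl = 1 / (1 + 0.912) = 0.523.
(b) HOCl = 0.523 × 3.99 ppm = 2.087 ppm.

(a) 10.6 ppm; (b) 2.09 ppm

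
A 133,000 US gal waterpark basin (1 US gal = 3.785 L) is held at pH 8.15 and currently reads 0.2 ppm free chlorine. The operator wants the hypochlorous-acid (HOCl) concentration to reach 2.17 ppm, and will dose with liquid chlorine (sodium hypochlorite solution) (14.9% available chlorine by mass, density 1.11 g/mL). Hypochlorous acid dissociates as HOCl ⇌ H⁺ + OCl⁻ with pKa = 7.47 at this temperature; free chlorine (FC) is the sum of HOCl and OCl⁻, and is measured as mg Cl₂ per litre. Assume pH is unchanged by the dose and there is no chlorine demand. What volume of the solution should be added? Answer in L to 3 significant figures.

37.6 L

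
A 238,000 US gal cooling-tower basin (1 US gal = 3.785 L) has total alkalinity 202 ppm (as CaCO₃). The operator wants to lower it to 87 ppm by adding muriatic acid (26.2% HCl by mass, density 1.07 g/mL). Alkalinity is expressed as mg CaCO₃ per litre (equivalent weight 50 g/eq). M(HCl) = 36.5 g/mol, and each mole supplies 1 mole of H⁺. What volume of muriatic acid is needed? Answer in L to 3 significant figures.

270 L

Volume: 238,000 US gal × 3.785 L/gal = 900,830 L.
Alkalinity to neutralize: (202 − 87) = 115 mg/L as CaCO₃ × 900,830 L = 103,600 g as CaCO₃.
Equivalents of H⁺ required: 103,600 ÷ 50 g/eq = 2072 eq = 2072 mol HCl.
Mass of HCl: 2072 × 36.5 = 75,620 g.
Mass of 26.2% solution: 75,620 / 0.262 = 288,600 g.
Volume: 288,600 g ÷ 1.07 g/mL = 269,800 mL.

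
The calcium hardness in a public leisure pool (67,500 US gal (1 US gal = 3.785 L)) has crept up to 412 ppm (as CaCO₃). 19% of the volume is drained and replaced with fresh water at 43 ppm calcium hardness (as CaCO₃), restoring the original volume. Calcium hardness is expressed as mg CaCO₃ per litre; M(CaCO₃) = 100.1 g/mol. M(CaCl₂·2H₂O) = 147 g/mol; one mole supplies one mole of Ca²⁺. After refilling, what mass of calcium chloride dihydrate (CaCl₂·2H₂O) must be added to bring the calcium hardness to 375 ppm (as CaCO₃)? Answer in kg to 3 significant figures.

12.4 kg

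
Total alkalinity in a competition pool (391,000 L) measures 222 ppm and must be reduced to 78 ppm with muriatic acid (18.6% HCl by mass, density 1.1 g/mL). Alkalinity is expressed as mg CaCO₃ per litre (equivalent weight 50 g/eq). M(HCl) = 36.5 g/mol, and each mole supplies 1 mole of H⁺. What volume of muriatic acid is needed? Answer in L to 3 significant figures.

Alkalinity to neutralize: (222 − 78) = 144 mg/L as CaCO₃ × 391,000 L = 56,300 g as CaCO₃.
Equivalents of H⁺ required: 56,300 ÷ 50 g/eq = 1126 eq = 1126 mol HCl.
Mass of HCl: 1126 × 36.5 = 41,100 g.
Mass of 18.6% solution: 41,100 / 0.186 = 221,000 g.
Volume: 221,000 g ÷ 1.1 g/mL = 200,900 mL.

201 L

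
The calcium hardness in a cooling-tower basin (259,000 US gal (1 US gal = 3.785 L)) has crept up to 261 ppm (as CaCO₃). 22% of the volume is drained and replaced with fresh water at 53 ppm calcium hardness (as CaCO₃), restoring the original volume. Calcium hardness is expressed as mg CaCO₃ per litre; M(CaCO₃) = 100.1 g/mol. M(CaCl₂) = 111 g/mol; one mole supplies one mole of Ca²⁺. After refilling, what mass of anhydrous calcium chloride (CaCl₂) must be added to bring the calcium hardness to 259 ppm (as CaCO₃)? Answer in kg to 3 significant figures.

47.6 kg

Volume: 259,000 US gal × 3.785 L/gal = 980,315 L.
After draining 22% and refilling: 261 × 0.78 + 53 × 0.22 = 215.24 ppm.
Deficit to target: 259 − 215.24 = 43.76 mg/L.
As CaCO₃: 43.76 mg/L × 980,315 L = 42,900 g; ÷ 100.1 = 428.6 mol Ca²⁺.
Mass: 428.6 × 111 = 47,570 g.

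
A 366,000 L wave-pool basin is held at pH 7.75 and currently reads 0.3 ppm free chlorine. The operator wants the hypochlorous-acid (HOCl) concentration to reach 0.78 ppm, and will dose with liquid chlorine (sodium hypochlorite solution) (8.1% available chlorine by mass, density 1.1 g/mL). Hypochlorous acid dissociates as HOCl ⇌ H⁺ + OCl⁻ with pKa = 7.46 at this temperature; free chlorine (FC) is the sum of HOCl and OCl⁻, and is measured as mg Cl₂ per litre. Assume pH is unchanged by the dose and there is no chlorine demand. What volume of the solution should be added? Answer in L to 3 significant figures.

8.22 L

[OCl⁻]/[HOCl] = 10^(pH − pKa) = 10^(7.75 − 7.46) = 1.95; fraction as HOCl = 1/(1 + 1.95) = 0.339.
Free chlorine required for 0.78 ppm HOCl: 0.78 / 0.339 = 2.301 ppm.
FC to add: 2.301 − 0.3 = 2.001 mg/L as Cl₂.
Cl₂ equivalent: 2.001 mg/L × 366,000 L = 732.3 g.
Product at 8.1% available Cl: 732.3 / 0.081 = 9041 g.
Volume: 9041 g ÷ 1.1 g/mL = 8219 mL.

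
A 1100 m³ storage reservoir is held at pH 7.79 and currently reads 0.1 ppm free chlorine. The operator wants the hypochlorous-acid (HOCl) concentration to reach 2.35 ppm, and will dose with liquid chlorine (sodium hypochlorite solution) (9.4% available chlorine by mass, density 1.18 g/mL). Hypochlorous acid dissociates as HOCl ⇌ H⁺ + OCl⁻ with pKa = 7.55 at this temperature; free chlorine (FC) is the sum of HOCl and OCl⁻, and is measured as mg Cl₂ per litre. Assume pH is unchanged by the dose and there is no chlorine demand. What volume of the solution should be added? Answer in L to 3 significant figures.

62.8 L

Volume: 1100 m³ = 1,100,000 L.
[OCl⁻]/[HOCl] = 10^(pH − pKa) = 10^(7.79 − 7.55) = 1.738; fraction as HOCl = 1/(1 + 1.738) = 0.3653.
Free chlorine required for 2.35 ppm HOCl: 2.35 / 0.3653 = 6.434 ppm.
FC to add: 6.434 − 0.1 = 6.334 mg/L as Cl₂.
Cl₂ equivalent: 6.334 mg/L × 1,100,000 L = 6967 g.
Product at 9.4% available Cl: 6967 / 0.094 = 74,120 g.
Volume: 74,120 g ÷ 1.18 g/mL = 62,810 mL.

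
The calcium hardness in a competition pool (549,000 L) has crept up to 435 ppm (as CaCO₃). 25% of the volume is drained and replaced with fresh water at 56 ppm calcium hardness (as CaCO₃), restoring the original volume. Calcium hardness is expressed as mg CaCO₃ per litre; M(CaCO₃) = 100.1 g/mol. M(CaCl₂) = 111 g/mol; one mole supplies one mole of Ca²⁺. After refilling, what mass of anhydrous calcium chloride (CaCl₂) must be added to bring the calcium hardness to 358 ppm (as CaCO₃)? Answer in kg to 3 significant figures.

After draining 25% and refilling: 435 × 0.75 + 56 × 0.25 = 340.25 ppm.
Deficit to target: 358 − 340.25 = 17.75 mg/L.
As CaCO₃: 17.75 mg/L × 549,000 L = 9745 g; ÷ 100.1 = 97.35 mol Ca²⁺.
Mass: 97.35 × 111 = 10,810 g.

10.8 kg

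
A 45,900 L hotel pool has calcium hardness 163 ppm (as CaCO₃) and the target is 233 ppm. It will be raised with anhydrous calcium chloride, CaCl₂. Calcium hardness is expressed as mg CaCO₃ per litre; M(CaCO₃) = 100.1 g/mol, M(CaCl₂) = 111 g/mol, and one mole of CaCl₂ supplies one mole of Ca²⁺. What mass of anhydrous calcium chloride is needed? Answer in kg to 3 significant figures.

3.56 kg

Hardness to add: (233 − 163) = 70 mg/L as CaCO₃ × 45,900 L = 3213 g as CaCO₃.
Moles of Ca²⁺ (1 mol Ca²⁺ ≡ 1 mol CaCO₃): 3213 / 100.1 g/mol = 32.1 mol.
Mass of CaCl₂: 32.1 × 111 = 3563 g.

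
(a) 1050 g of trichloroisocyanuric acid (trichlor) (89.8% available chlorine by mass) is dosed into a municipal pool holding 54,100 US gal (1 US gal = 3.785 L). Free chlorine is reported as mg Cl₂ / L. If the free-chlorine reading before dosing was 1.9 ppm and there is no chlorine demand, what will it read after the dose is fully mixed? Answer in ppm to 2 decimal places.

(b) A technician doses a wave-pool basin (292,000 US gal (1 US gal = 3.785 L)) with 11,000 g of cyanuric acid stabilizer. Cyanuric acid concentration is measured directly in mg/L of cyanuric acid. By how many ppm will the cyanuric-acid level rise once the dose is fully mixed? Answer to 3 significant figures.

(a) 6.50 ppm; (b) 9.95 ppm

(a) Volume: 54,100 US gal × 3.785 L/gal = 204,768 L.
(a) Available chlorine delivered: 1050 g × 0.898 = 942.9 g as Cl₂.
(a) Concentration rise: 942.9 g / 204,768 L = 4.605 mg/L = 4.60 ppm.
(a) Final FC: 1.9 + 4.60 = 6.50 ppm.

(b) Volume: 292,000 US gal × 3.785 L/gal = 1,105,220 L.
(b) Rise: 11,000 g / 1,105,220 L × 1000 = 9.953 mg/L.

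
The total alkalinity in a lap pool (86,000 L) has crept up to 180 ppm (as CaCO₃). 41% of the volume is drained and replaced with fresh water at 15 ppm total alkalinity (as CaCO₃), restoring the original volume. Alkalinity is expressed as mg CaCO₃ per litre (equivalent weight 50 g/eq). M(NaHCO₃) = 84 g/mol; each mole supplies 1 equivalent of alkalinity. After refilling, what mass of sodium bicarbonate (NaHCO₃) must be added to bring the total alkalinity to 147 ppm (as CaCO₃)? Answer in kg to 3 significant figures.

5.01 kg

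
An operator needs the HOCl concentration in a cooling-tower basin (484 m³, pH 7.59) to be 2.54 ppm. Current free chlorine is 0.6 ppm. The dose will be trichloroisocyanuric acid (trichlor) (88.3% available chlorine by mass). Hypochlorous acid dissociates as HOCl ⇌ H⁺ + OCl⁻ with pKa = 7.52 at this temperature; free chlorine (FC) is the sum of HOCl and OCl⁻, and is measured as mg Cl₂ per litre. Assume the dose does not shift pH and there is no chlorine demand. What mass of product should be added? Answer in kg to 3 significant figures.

Volume: 484 m³ = 484,000 L.
[OCl⁻]/[HOCl] = 10^(pH − pKa) = 10^(7.59 − 7.52) = 1.175; fraction as HOCl = 1/(1 + 1.175) = 0.4598.
Free chlorine required for 2.54 ppm HOCl: 2.54 / 0.4598 = 5.524 ppm.
FC to add: 5.524 − 0.6 = 4.924 mg/L as Cl₂.
Cl₂ equivalent: 4.924 mg/L × 484,000 L = 2383 g.
Product at 88.3% available Cl: 2383 / 0.883 = 2699 g.

2.70 kg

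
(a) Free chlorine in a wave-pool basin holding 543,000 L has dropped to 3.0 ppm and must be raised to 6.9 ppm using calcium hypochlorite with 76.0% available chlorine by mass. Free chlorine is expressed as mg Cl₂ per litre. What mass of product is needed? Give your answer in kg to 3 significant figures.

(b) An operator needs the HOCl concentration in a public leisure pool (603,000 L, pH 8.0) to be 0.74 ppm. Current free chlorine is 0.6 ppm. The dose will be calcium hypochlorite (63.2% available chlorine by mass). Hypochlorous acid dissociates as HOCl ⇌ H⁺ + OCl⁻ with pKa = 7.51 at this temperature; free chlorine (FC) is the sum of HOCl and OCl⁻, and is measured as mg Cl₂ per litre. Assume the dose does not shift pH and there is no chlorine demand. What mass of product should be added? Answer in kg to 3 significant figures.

(a) Chlorine deficit: 6.9 − 3.0 = 3.9 ppm = 3.9 mg/L as Cl₂.
(a) Cl₂ equivalent needed: 3.9 mg/L × 543,000 L = 2,118,000 mg = 2118 g.
(a) Product at 76.0% available chlorine: 2118 / 0.76 = 2786 g.

(b) [OCl⁻]/[HOCl] = 10^(pH − pKa) = 10^(8.0 − 7.51) = 3.09; fraction as HOCl = 1/(1 + 3.09) = 0.2445.
(b) Free chlorine required for 0.74 ppm HOCl: 0.74 / 0.2445 = 3.027 ppm.
(b) FC to add: 3.027 − 0.6 = 2.427 mg/L as Cl₂.
(b) Cl₂ equivalent: 2.427 mg/L × 603,000 L = 1463 g.
(b) Product at 63.2% available Cl: 1463 / 0.632 = 2315 g.

(a) 2.79 kg; (b) 2.32 kg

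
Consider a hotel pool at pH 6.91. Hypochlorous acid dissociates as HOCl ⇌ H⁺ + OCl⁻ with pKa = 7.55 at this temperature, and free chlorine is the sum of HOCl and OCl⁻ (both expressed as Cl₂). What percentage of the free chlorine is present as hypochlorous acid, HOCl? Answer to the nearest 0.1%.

[OCl⁻]/[HOCl] = 10^(pH − pKa) = 10^(6.91 − 7.55) = 10^-0.64 = 0.2291.
Fraction as HOCl = 1 / (1 + 0.2291) = 0.8136.

81.4%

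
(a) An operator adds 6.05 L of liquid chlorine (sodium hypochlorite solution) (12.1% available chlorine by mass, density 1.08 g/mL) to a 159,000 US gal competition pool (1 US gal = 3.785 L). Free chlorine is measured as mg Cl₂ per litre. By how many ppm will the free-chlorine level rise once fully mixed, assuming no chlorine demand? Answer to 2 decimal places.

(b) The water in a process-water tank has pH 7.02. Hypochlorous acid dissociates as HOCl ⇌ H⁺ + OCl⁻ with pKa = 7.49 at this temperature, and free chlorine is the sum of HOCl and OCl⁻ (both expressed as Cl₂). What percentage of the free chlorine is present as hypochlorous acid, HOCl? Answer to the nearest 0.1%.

(a) Volume: 159,000 US gal × 3.785 L/gal = 601,815 L.
(a) Mass of solution: 6.05 L × 1000 mL/L × 1.08 g/mL = 6534 g.
(a) Available chlorine delivered: 6534 g × 0.121 = 790.6 g as Cl₂.
(a) Concentration rise: 790.6 g / 601,815 L = 1.314 mg/L = 1.31 ppm.

(b) [OCl⁻]/[HOCl] = 10^(pH − pKa) = 10^(7.02 − 7.49) = 10^-0.47 = 0.3388.
(b) Fraction as HOCl = 1 / (1 + 0.3388) = 0.7469.

(a) 1.31 ppm; (b) 74.7%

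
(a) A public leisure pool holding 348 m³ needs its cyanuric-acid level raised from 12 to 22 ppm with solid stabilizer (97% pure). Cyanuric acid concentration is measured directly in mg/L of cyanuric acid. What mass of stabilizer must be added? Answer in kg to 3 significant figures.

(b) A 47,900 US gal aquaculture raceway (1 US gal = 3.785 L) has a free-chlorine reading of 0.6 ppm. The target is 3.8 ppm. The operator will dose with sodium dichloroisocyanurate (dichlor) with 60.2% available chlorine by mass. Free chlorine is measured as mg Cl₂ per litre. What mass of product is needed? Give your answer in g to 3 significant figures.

(a) Volume: 348 m³ = 348,000 L.
(a) CYA to add: (22 − 12) = 10 mg/L × 348,000 L = 3480 g cyanuric acid.
(a) At 97% purity: 3480 / 0.97 = 3588 g product.

(b) Volume: 47,900 US gal × 3.785 L/gal = 181,302 L.
(b) Chlorine deficit: 3.8 − 0.6 = 3.2 ppm = 3.2 mg/L as Cl₂.
(b) Cl₂ equivalent needed: 3.2 mg/L × 181,302 L = 580,200 mg = 580.2 g.
(b) Product at 60.2% available chlorine: 580.2 / 0.602 = 963.7 g.

(a) 3.59 kg; (b) 964 g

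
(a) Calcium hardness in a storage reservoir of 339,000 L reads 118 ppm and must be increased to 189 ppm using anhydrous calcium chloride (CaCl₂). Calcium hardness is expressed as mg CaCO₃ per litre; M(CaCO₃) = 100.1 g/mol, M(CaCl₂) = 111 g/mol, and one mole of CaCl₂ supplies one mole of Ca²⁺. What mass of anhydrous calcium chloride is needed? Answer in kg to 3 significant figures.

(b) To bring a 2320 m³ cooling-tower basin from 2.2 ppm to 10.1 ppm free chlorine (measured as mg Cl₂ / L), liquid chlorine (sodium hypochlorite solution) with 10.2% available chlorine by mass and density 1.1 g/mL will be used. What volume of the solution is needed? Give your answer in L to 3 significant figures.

(a) 26.7 kg; (b) 163 L

(a) Hardness to add: (189 − 118) = 71 mg/L as CaCO₃ × 339,000 L = 24,070 g as CaCO₃.
(a) Moles of Ca²⁺ (1 mol Ca²⁺ ≡ 1 mol CaCO₃): 24,070 / 100.1 g/mol = 240.4 mol.
(a) Mass of CaCl₂: 240.4 × 111 = 26,690 g.

(b) Volume: 2320 m³ = 2,320,000 L.
(b) Chlorine deficit: 10.1 − 2.2 = 7.9 ppm = 7.9 mg/L as Cl₂.
(b) Cl₂ equivalent needed: 7.9 mg/L × 2,320,000 L = 18,330,000 mg = 18,330 g.
(b) Product at 10.2% available chlorine: 18,330 / 0.102 = 179,700 g.
(b) Volume at density 1.1 g/mL: 179,700 g ÷ 1.1 g/mL = 163,400 mL.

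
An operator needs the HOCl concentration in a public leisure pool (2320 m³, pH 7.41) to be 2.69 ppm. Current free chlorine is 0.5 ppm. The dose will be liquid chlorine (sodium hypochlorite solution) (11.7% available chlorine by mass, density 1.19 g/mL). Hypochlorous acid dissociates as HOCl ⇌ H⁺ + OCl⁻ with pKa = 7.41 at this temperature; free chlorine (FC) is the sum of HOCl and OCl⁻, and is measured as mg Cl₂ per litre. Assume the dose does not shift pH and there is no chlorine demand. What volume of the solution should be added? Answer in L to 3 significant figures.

Volume: 2320 m³ = 2,320,000 L.
[OCl⁻]/[HOCl] = 10^(pH − pKa) = 10^(7.41 − 7.41) = 1; fraction as HOCl = 1/(1 + 1) = 0.5.
Free chlorine required for 2.69 ppm HOCl: 2.69 / 0.5 = 5.38 ppm.
FC to add: 5.38 − 0.5 = 4.88 mg/L as Cl₂.
Cl₂ equivalent: 4.88 mg/L × 2,320,000 L = 11,320 g.
Product at 11.7% available Cl: 11,320 / 0.117 = 96,770 g.
Volume: 96,770 g ÷ 1.19 g/mL = 81,320 mL.

81.3 L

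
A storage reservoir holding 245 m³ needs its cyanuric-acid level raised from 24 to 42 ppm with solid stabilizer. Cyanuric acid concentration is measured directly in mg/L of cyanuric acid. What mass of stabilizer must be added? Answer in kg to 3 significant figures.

Volume: 245 m³ = 245,000 L.
CYA to add: (42 − 24) = 18 mg/L × 245,000 L = 4410 g cyanuric acid.

4.41 kg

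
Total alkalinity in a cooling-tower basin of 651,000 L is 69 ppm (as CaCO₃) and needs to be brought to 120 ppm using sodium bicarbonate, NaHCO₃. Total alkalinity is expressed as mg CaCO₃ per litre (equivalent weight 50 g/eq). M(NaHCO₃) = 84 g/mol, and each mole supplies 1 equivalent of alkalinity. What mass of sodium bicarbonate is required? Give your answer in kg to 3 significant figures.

55.8 kg

Alkalinity to add: (120 − 69) = 51 mg/L as CaCO₃ × 651,000 L = 33,200 g as CaCO₃.
Equivalents: 33,200 g ÷ 50 g/eq = 664 eq.
NaHCO₃ supplies 1 eq per mole → 664 mol.
Mass: 664 mol × 84 g/mol = 55,780 g.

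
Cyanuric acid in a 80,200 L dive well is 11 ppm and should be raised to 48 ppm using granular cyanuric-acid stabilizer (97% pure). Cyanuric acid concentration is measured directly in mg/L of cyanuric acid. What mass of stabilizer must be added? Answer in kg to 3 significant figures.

3.06 kg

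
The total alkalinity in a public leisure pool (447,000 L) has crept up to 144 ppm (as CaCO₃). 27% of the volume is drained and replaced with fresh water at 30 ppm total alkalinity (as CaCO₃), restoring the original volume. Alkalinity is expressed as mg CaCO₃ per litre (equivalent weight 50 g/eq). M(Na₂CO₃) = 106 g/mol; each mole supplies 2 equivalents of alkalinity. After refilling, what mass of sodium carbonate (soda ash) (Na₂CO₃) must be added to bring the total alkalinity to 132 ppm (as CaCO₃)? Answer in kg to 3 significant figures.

8.90 kg

After draining 27% and refilling: 144 × 0.73 + 30 × 0.27 = 113.22 ppm.
Deficit to target: 132 − 113.22 = 18.78 mg/L.
As CaCO₃: 18.78 mg/L × 447,000 L = 8395 g; ÷ 50 g/eq ÷ 2 = 83.95 mol Na₂CO₃.
Mass: 83.95 × 106 = 8898 g.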